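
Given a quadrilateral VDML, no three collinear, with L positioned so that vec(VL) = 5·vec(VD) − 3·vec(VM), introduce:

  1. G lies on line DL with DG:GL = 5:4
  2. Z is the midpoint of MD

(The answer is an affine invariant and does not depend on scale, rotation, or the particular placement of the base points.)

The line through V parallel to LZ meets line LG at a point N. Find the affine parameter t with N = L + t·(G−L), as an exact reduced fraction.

t = 18

Set V = (0, 0), D = (1, 0), M = (0, 1), L = (5, -3); any affine frame gives the same invariant.
1. G lies on line DL with DG:GL = 5:4 ⇒ G = (29/9, -5/3)
2. Z is the midpoint of MD ⇒ Z = (1/2, 1/2)
through V parallel to LZ: direction (-9/2, 7/2); meets LG at N = (-27, 21)
N = L + t·(G−L) with t = 18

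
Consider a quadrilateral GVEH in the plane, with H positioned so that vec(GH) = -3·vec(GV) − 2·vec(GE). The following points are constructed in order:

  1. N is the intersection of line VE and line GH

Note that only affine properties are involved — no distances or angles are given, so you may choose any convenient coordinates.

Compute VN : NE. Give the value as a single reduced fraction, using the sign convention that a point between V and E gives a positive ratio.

Assign G = (0, 0), V = (1, 0), E = (0, 1), H = (-3, -2) — the answer is frame-independent, so this choice is without loss of generality.
1. N is the intersection of line VE and line GH ⇒ N = (3/5, 2/5)
N = V + t·(E−V) with t = 2/5, so VN:NE = t:(1−t) = 2/5:3/5

VN:NE = 2/3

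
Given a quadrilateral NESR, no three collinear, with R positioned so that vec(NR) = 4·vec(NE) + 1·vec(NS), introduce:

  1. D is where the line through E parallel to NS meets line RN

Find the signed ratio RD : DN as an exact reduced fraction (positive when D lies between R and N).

RD:DN = 3

Choose coordinates N = (0, 0), E = (1, 0), S = (0, 1), R = (4, 1).
1. D is where the line through E parallel to NS meets line RN ⇒ D = (1, 1/4)
D = R + t·(N−R) with t = 3/4, so RD:DN = t:(1−t) = 3/4:1/4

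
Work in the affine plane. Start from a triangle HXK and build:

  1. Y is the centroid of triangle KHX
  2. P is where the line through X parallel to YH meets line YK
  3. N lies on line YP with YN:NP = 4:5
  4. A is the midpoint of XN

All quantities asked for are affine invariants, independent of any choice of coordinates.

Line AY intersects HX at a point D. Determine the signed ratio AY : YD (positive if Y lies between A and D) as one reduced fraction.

Choose coordinates H = (0, 0), X = (1, 0), K = (0, 1).
1. Y is the centroid of triangle KHX ⇒ Y = (1/3, 1/3)
2. P is where the line through X parallel to YH meets line YK ⇒ P = (2/3, -1/3)
3. N lies on line YP with YN:NP = 4:5 ⇒ N = (13/27, 1/27)
4. A is the midpoint of XN ⇒ A = (20/27, 1/54)
line AY meets HX at D = (13/17, 0)
Y = A + t·(D−A) with t = -17, so AY:YD = -17:18

AY:YD = -17/18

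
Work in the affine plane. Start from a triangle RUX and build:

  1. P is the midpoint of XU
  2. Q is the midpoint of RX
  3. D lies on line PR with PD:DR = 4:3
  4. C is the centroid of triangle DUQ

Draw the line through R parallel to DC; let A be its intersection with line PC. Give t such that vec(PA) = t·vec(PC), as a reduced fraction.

t = 7/4

Assign R = (0, 0), U = (1, 0), X = (0, 1) — the answer is frame-independent, so this choice is without loss of generality.
1. P is the midpoint of XU ⇒ P = (1/2, 1/2)
2. Q is the midpoint of RX ⇒ Q = (0, 1/2)
3. D lies on line PR with PD:DR = 4:3 ⇒ D = (3/14, 3/14)
4. C is the centroid of triangle DUQ ⇒ C = (17/42, 5/21)
through R parallel to DC: direction (4/21, 1/42); meets PC at A = (1/3, 1/24)
A = P + t·(C−P) with t = 7/4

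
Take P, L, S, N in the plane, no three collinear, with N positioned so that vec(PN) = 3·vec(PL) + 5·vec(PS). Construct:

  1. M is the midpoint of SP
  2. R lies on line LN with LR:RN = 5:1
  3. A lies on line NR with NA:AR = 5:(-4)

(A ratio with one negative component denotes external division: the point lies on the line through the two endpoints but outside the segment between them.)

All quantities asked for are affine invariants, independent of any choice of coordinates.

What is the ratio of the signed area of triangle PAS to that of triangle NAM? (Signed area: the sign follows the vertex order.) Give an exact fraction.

[PAS]:[NAM] = -4/15

Assign P = (0, 0), L = (1, 0), S = (0, 1), N = (3, 5) — the answer is frame-independent, so this choice is without loss of generality.
1. M is the midpoint of SP ⇒ M = (0, 1/2)
2. R lies on line LN with LR:RN = 5:1 ⇒ R = (8/3, 25/6)
3. A lies on line NR with NA:AR = 5:(-4) ⇒ A = (4/3, 5/6)
2·[PAS] = 4/3, 2·[NAM] = -5
[PAS]:[NAM] = 4/3:-5 = -4/15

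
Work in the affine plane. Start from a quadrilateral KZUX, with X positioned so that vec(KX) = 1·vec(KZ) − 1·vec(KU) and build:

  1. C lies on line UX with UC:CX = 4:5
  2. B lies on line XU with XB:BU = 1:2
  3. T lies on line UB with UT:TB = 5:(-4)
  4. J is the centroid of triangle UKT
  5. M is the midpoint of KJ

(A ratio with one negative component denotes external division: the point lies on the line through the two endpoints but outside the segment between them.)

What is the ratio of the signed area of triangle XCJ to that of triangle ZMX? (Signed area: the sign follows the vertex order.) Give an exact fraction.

Assign K = (0, 0), Z = (1, 0), U = (0, 1), X = (1, -1) — the answer is frame-independent, so this choice is without loss of generality.
1. C lies on line UX with UC:CX = 4:5 ⇒ C = (4/9, 1/9)
2. B lies on line XU with XB:BU = 1:2 ⇒ B = (2/3, -1/3)
3. T lies on line UB with UT:TB = 5:(-4) ⇒ T = (10/3, -17/3)
4. J is the centroid of triangle UKT ⇒ J = (10/9, -14/9)
5. M is the midpoint of KJ ⇒ M = (5/9, -7/9)
2·[XCJ] = 5/27, 2·[ZMX] = 4/9
[XCJ]:[ZMX] = 5/27:4/9 = 5/12

[XCJ]:[ZMX] = 5/12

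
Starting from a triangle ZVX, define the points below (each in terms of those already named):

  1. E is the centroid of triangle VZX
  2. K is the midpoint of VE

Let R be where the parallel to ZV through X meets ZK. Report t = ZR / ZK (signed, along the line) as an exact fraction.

Assign Z = (0, 0), V = (1, 0), X = (0, 1) — the answer is frame-independent, so this choice is without loss of generality.
1. E is the centroid of triangle VZX ⇒ E = (1/3, 1/3)
2. K is the midpoint of VE ⇒ K = (2/3, 1/6)
through X parallel to ZV: direction (1, 0); meets ZK at R = (4, 1)
R = Z + t·(K−Z) with t = 6

t = 6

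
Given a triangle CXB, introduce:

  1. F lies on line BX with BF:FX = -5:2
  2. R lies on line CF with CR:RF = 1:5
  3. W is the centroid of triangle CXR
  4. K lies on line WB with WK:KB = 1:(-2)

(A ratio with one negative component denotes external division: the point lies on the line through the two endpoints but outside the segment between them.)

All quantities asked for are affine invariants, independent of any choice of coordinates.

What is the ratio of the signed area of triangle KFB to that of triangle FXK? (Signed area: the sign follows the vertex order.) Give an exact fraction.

[KFB]:[FXK] = 5/2

Work in coordinates with C = (0, 0), X = (1, 0), B = (0, 1).
1. F lies on line BX with BF:FX = -5:2 ⇒ F = (5/3, -2/3)
2. R lies on line CF with CR:RF = 1:5 ⇒ R = (5/18, -1/9)
3. W is the centroid of triangle CXR ⇒ W = (23/54, -1/27)
4. K lies on line WB with WK:KB = 1:(-2) ⇒ K = (23/27, -29/27)
2·[KFB] = 55/27, 2·[FXK] = 22/27
[KFB]:[FXK] = 55/27:22/27 = 5/2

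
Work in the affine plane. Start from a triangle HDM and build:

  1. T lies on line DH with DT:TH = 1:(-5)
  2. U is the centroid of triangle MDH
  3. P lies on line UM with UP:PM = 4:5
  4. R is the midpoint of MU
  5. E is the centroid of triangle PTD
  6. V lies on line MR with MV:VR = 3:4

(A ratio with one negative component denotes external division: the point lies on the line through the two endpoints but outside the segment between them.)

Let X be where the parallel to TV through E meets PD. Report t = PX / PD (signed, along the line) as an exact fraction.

Set H = (0, 0), D = (1, 0), M = (0, 1); any affine frame gives the same invariant.
1. T lies on line DH with DT:TH = 1:(-5) ⇒ T = (5/4, 0)
2. U is the centroid of triangle MDH ⇒ U = (1/3, 1/3)
3. P lies on line UM with UP:PM = 4:5 ⇒ P = (5/27, 17/27)
4. R is the midpoint of MU ⇒ R = (1/6, 2/3)
5. E is the centroid of triangle PTD ⇒ E = (263/324, 17/81)
6. V lies on line MR with MV:VR = 3:4 ⇒ V = (1/14, 6/7)
through E parallel to TV: direction (-33/28, 6/7); meets PD at X = (-49/81, 1105/891)
X = P + t·(D−P) with t = -32/33

t = -32/33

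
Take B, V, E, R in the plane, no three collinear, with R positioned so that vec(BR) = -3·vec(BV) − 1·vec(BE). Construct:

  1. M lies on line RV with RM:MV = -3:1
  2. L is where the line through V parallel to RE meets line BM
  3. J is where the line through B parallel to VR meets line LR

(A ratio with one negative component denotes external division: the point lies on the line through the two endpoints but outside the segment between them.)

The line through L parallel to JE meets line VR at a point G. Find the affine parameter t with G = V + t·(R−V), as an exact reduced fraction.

t = -1/4

Assign B = (0, 0), V = (1, 0), E = (0, 1), R = (-3, -1) — the answer is frame-independent, so this choice is without loss of generality.
1. M lies on line RV with RM:MV = -3:1 ⇒ M = (3, 1/2)
2. L is where the line through V parallel to RE meets line BM ⇒ L = (4/3, 2/9)
3. J is where the line through B parallel to VR meets line LR ⇒ J = (24/5, 6/5)
through L parallel to JE: direction (-24/5, -1/5); meets VR at G = (2, 1/4)
G = V + t·(R−V) with t = -1/4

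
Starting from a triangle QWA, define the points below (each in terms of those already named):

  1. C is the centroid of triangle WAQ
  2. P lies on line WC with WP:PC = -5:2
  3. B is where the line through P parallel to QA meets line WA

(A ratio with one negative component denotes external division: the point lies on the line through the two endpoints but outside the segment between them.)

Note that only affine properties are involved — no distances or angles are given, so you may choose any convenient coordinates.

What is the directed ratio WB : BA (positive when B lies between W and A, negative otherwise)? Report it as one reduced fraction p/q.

WB:BA = -10

Work in coordinates with Q = (0, 0), W = (1, 0), A = (0, 1).
1. C is the centroid of triangle WAQ ⇒ C = (1/3, 1/3)
2. P lies on line WC with WP:PC = -5:2 ⇒ P = (-1/9, 5/9)
3. B is where the line through P parallel to QA meets line WA ⇒ B = (-1/9, 10/9)
B = W + t·(A−W) with t = 10/9, so WB:BA = t:(1−t) = 10/9:-1/9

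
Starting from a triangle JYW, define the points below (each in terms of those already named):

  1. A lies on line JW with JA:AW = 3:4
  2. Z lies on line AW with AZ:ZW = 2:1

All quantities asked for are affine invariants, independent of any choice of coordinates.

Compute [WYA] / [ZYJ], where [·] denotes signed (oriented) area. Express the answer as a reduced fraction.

[WYA]:[ZYJ] = 12/17

Assign J = (0, 0), Y = (1, 0), W = (0, 1) — the answer is frame-independent, so this choice is without loss of generality.
1. A lies on line JW with JA:AW = 3:4 ⇒ A = (0, 3/7)
2. Z lies on line AW with AZ:ZW = 2:1 ⇒ Z = (0, 17/21)
2·[WYA] = -4/7, 2·[ZYJ] = -17/21
[WYA]:[ZYJ] = -4/7:-17/21 = 12/17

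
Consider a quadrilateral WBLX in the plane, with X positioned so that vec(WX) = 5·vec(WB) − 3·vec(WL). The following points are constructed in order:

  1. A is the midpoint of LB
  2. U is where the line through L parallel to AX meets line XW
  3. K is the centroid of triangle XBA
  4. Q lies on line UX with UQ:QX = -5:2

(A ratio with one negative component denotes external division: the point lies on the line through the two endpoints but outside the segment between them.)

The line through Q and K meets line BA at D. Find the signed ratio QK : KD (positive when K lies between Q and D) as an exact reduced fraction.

Work in coordinates with W = (0, 0), B = (1, 0), L = (0, 1), X = (5, -3).
1. A is the midpoint of LB ⇒ A = (1/2, 1/2)
2. U is where the line through L parallel to AX meets line XW ⇒ U = (45/8, -27/8)
3. K is the centroid of triangle XBA ⇒ K = (13/6, -5/6)
4. Q lies on line UX with UQ:QX = -5:2 ⇒ Q = (55/12, -11/4)
line QK meets BA at D = (5/9, 4/9)
K = Q + t·(D−Q) with t = 3/5, so QK:KD = 3/5:2/5

QK:KD = 3/2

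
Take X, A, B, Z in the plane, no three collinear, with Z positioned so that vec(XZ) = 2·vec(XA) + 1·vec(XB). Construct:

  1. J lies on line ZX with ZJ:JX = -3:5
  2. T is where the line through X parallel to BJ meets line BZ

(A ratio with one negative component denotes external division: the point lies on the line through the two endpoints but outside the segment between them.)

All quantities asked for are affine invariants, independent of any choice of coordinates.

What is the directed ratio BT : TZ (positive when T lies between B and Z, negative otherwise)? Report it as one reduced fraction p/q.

Assign X = (0, 0), A = (1, 0), B = (0, 1), Z = (2, 1) — the answer is frame-independent, so this choice is without loss of generality.
1. J lies on line ZX with ZJ:JX = -3:5 ⇒ J = (5, 5/2)
2. T is where the line through X parallel to BJ meets line BZ ⇒ T = (10/3, 1)
T = B + t·(Z−B) with t = 5/3, so BT:TZ = t:(1−t) = 5/3:-2/3

BT:TZ = -5/2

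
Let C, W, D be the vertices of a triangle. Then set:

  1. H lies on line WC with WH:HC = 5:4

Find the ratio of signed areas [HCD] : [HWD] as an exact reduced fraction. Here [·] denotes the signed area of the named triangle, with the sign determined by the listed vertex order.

[HCD]:[HWD] = -4/5

Assign C = (0, 0), W = (1, 0), D = (0, 1) — the answer is frame-independent, so this choice is without loss of generality.
1. H lies on line WC with WH:HC = 5:4 ⇒ H = (4/9, 0)
2·[HCD] = -4/9, 2·[HWD] = 5/9
[HCD]:[HWD] = -4/9:5/9 = -4/5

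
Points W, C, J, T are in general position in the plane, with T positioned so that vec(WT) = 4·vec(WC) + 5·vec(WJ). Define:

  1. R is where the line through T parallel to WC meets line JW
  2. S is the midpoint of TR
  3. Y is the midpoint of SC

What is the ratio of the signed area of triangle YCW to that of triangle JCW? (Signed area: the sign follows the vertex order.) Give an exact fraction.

Set W = (0, 0), C = (1, 0), J = (0, 1), T = (4, 5); any affine frame gives the same invariant.
1. R is where the line through T parallel to WC meets line JW ⇒ R = (0, 5)
2. S is the midpoint of TR ⇒ S = (2, 5)
3. Y is the midpoint of SC ⇒ Y = (3/2, 5/2)
2·[YCW] = -5/2, 2·[JCW] = -1
[YCW]:[JCW] = -5/2:-1 = 5/2

[YCW]:[JCW] = 5/2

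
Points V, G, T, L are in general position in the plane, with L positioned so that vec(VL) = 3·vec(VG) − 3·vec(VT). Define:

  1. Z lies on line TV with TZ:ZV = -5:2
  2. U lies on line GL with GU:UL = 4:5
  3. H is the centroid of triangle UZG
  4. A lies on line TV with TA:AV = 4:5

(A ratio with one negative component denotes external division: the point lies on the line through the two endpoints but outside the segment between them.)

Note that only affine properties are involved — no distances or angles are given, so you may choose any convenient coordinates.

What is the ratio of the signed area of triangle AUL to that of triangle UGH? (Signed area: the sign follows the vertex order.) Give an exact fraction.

Choose coordinates V = (0, 0), G = (1, 0), T = (0, 1), L = (3, -3).
1. Z lies on line TV with TZ:ZV = -5:2 ⇒ Z = (0, -2/3)
2. U lies on line GL with GU:UL = 4:5 ⇒ U = (17/9, -4/3)
3. H is the centroid of triangle UZG ⇒ H = (26/27, -2/3)
4. A lies on line TV with TA:AV = 4:5 ⇒ A = (0, 5/9)
2·[AUL] = -85/81, 2·[UGH] = 52/81
[AUL]:[UGH] = -85/81:52/81 = -85/52

[AUL]:[UGH] = -85/52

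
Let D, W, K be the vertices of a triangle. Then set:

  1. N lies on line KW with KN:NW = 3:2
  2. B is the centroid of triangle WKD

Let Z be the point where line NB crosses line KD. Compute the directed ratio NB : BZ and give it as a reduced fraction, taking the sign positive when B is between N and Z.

NB:BZ = 4/5

Choose coordinates D = (0, 0), W = (1, 0), K = (0, 1).
1. N lies on line KW with KN:NW = 3:2 ⇒ N = (3/5, 2/5)
2. B is the centroid of triangle WKD ⇒ B = (1/3, 1/3)
line NB meets KD at Z = (0, 1/4)
B = N + t·(Z−N) with t = 4/9, so NB:BZ = 4/9:5/9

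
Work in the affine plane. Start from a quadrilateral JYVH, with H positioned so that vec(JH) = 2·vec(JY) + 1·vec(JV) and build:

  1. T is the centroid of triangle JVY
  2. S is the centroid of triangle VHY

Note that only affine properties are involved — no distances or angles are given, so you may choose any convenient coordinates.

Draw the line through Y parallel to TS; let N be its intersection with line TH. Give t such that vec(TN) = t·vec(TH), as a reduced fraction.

t = 4

Set J = (0, 0), Y = (1, 0), V = (0, 1), H = (2, 1); any affine frame gives the same invariant.
1. T is the centroid of triangle JVY ⇒ T = (1/3, 1/3)
2. S is the centroid of triangle VHY ⇒ S = (1, 2/3)
through Y parallel to TS: direction (2/3, 1/3); meets TH at N = (7, 3)
N = T + t·(H−T) with t = 4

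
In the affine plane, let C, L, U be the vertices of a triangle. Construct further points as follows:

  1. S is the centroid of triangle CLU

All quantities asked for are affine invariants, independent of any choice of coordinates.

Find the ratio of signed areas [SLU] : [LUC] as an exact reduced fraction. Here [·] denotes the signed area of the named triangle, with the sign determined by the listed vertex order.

Work in coordinates with C = (0, 0), L = (1, 0), U = (0, 1).
1. S is the centroid of triangle CLU ⇒ S = (1/3, 1/3)
2·[SLU] = 1/3, 2·[LUC] = 1
[SLU]:[LUC] = 1/3:1 = 1/3

[SLU]:[LUC] = 1/3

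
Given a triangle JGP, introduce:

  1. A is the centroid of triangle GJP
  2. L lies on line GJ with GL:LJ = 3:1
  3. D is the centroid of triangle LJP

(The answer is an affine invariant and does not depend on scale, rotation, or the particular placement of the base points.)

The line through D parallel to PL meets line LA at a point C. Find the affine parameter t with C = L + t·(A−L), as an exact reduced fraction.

t = -1/2

Assign J = (0, 0), G = (1, 0), P = (0, 1) — the answer is frame-independent, so this choice is without loss of generality.
1. A is the centroid of triangle GJP ⇒ A = (1/3, 1/3)
2. L lies on line GJ with GL:LJ = 3:1 ⇒ L = (1/4, 0)
3. D is the centroid of triangle LJP ⇒ D = (1/12, 1/3)
through D parallel to PL: direction (1/4, -1); meets LA at C = (5/24, -1/6)
C = L + t·(A−L) with t = -1/2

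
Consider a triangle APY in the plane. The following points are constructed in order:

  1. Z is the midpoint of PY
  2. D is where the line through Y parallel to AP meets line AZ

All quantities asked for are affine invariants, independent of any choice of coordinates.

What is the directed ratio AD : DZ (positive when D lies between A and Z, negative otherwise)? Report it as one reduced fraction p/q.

AD:DZ = -2

Work in coordinates with A = (0, 0), P = (1, 0), Y = (0, 1).
1. Z is the midpoint of PY ⇒ Z = (1/2, 1/2)
2. D is where the line through Y parallel to AP meets line AZ ⇒ D = (1, 1)
D = A + t·(Z−A) with t = 2, so AD:DZ = t:(1−t) = 2:-1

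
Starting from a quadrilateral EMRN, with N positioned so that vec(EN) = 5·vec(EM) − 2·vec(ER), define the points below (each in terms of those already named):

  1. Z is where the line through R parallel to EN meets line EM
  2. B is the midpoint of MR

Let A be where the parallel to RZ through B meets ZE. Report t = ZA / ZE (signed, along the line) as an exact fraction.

t = 3/10

Choose coordinates E = (0, 0), M = (1, 0), R = (0, 1), N = (5, -2).
1. Z is where the line through R parallel to EN meets line EM ⇒ Z = (5/2, 0)
2. B is the midpoint of MR ⇒ B = (1/2, 1/2)
through B parallel to RZ: direction (5/2, -1); meets ZE at A = (7/4, 0)
A = Z + t·(E−Z) with t = 3/10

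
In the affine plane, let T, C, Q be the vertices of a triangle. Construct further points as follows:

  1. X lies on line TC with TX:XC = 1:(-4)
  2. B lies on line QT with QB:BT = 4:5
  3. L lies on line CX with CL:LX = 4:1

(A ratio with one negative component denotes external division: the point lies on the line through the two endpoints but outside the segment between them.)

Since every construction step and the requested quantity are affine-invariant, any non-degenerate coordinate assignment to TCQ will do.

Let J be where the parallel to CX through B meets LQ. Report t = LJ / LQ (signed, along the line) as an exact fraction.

t = 5/9

Work in coordinates with T = (0, 0), C = (1, 0), Q = (0, 1).
1. X lies on line TC with TX:XC = 1:(-4) ⇒ X = (-1/3, 0)
2. B lies on line QT with QB:BT = 4:5 ⇒ B = (0, 5/9)
3. L lies on line CX with CL:LX = 4:1 ⇒ L = (-1/15, 0)
through B parallel to CX: direction (-4/3, 0); meets LQ at J = (-4/135, 5/9)
J = L + t·(Q−L) with t = 5/9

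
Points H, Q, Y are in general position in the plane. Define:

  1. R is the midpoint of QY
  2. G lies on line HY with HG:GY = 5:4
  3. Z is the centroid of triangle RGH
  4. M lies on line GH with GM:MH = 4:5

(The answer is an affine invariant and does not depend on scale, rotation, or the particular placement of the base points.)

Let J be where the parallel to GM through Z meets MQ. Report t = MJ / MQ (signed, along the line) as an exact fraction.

t = 1/6

Set H = (0, 0), Q = (1, 0), Y = (0, 1); any affine frame gives the same invariant.
1. R is the midpoint of QY ⇒ R = (1/2, 1/2)
2. G lies on line HY with HG:GY = 5:4 ⇒ G = (0, 5/9)
3. Z is the centroid of triangle RGH ⇒ Z = (1/6, 19/54)
4. M lies on line GH with GM:MH = 4:5 ⇒ M = (0, 25/81)
through Z parallel to GM: direction (0, -20/81); meets MQ at J = (1/6, 125/486)
J = M + t·(Q−M) with t = 1/6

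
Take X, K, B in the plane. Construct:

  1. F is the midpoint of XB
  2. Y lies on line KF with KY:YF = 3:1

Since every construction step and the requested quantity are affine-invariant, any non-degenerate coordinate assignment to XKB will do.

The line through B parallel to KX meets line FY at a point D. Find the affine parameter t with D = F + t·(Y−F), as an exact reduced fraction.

Choose coordinates X = (0, 0), K = (1, 0), B = (0, 1).
1. F is the midpoint of XB ⇒ F = (0, 1/2)
2. Y lies on line KF with KY:YF = 3:1 ⇒ Y = (1/4, 3/8)
through B parallel to KX: direction (-1, 0); meets FY at D = (-1, 1)
D = F + t·(Y−F) with t = -4

t = -4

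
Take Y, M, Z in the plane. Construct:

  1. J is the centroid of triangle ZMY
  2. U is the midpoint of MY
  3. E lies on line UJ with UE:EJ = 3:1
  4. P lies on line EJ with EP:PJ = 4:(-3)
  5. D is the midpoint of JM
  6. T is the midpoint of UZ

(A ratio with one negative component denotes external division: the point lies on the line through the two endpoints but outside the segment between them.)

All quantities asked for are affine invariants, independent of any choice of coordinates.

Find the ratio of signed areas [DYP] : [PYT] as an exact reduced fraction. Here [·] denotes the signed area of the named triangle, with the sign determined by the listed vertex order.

[DYP]:[PYT] = -17/2

Assign Y = (0, 0), M = (1, 0), Z = (0, 1) — the answer is frame-independent, so this choice is without loss of generality.
1. J is the centroid of triangle ZMY ⇒ J = (1/3, 1/3)
2. U is the midpoint of MY ⇒ U = (1/2, 0)
3. E lies on line UJ with UE:EJ = 3:1 ⇒ E = (3/8, 1/4)
4. P lies on line EJ with EP:PJ = 4:(-3) ⇒ P = (5/24, 7/12)
5. D is the midpoint of JM ⇒ D = (2/3, 1/6)
6. T is the midpoint of UZ ⇒ T = (1/4, 1/2)
2·[DYP] = -17/48, 2·[PYT] = 1/24
[DYP]:[PYT] = -17/48:1/24 = -17/2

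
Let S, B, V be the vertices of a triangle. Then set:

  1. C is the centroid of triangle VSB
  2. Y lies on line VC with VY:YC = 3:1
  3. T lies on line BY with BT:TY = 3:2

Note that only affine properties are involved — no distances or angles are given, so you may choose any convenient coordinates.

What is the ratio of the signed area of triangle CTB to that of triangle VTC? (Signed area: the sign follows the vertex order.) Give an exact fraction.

[CTB]:[VTC] = 3/8

Assign S = (0, 0), B = (1, 0), V = (0, 1) — the answer is frame-independent, so this choice is without loss of generality.
1. C is the centroid of triangle VSB ⇒ C = (1/3, 1/3)
2. Y lies on line VC with VY:YC = 3:1 ⇒ Y = (1/4, 1/2)
3. T lies on line BY with BT:TY = 3:2 ⇒ T = (11/20, 3/10)
2·[CTB] = -1/20, 2·[VTC] = -2/15
[CTB]:[VTC] = -1/20:-2/15 = 3/8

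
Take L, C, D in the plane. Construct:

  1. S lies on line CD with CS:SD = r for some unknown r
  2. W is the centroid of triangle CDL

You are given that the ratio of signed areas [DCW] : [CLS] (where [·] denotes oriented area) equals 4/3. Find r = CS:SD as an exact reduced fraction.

r = 1/3

Set L = (0, 0), C = (1, 0), D = (0, 1); any affine frame gives the same invariant.
1. With CS:SD = r, write λ = r/(r+1) so S = C + λ·(D−C); S is affine-linear in λ
2. W is the centroid of triangle CDL ⇒ W = (1/3, 1/3)
Every point depending on S is an affine combination of S and λ-independent points, so each such coordinate is linear in λ; the λ² term in each signed area is a multiple of (D−C)×(D−C) = 0, so 2·[DCW] and 2·[CLS] are each linear in λ. Evaluating at λ=0 and λ=1:
  2·[DCW] = -1/3,   2·[CLS] = −λ
So [DCW]:[CLS] = (-1/3) / (−λ). Setting this equal to 4/3:
  -1/3 = 4/3·(−λ)  ⇒  λ = 1/4
Then r = λ/(1−λ) = (1/4)/(3/4) = 1/3. Check: with r = 1/3, S = (3/4, 1/4) and [DCW]:[CLS] = 4/3 as required.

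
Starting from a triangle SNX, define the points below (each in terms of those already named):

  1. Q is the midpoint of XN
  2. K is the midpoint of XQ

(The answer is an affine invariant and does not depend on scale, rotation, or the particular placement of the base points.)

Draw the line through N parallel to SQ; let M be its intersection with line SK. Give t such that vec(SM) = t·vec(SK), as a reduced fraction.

Set S = (0, 0), N = (1, 0), X = (0, 1); any affine frame gives the same invariant.
1. Q is the midpoint of XN ⇒ Q = (1/2, 1/2)
2. K is the midpoint of XQ ⇒ K = (1/4, 3/4)
through N parallel to SQ: direction (1/2, 1/2); meets SK at M = (-1/2, -3/2)
M = S + t·(K−S) with t = -2

t = -2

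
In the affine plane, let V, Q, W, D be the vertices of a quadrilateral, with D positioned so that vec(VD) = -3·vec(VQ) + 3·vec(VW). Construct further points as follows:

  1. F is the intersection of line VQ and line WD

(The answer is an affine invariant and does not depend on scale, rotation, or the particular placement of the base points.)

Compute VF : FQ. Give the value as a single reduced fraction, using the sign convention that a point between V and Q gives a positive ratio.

Choose coordinates V = (0, 0), Q = (1, 0), W = (0, 1), D = (-3, 3).
1. F is the intersection of line VQ and line WD ⇒ F = (3/2, 0)
F = V + t·(Q−V) with t = 3/2, so VF:FQ = t:(1−t) = 3/2:-1/2

VF:FQ = -3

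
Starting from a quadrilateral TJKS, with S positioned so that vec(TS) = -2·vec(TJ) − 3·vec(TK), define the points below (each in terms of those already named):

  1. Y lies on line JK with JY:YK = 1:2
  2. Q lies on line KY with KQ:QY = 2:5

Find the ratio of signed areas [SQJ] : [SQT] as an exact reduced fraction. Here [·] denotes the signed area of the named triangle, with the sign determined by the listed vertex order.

Assign T = (0, 0), J = (1, 0), K = (0, 1), S = (-2, -3) — the answer is frame-independent, so this choice is without loss of generality.
1. Y lies on line JK with JY:YK = 1:2 ⇒ Y = (2/3, 1/3)
2. Q lies on line KY with KQ:QY = 2:5 ⇒ Q = (4/21, 17/21)
2·[SQJ] = -34/7, 2·[SQT] = -22/21
[SQJ]:[SQT] = -34/7:-22/21 = 51/11

[SQJ]:[SQT] = 51/11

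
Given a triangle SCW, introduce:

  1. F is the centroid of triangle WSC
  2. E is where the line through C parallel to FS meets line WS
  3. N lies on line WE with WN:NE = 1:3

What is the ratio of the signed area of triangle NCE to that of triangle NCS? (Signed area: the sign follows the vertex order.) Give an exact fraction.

Choose coordinates S = (0, 0), C = (1, 0), W = (0, 1).
1. F is the centroid of triangle WSC ⇒ F = (1/3, 1/3)
2. E is where the line through C parallel to FS meets line WS ⇒ E = (0, -1)
3. N lies on line WE with WN:NE = 1:3 ⇒ N = (0, 1/2)
2·[NCE] = -3/2, 2·[NCS] = -1/2
[NCE]:[NCS] = -3/2:-1/2 = 3

[NCE]:[NCS] = 3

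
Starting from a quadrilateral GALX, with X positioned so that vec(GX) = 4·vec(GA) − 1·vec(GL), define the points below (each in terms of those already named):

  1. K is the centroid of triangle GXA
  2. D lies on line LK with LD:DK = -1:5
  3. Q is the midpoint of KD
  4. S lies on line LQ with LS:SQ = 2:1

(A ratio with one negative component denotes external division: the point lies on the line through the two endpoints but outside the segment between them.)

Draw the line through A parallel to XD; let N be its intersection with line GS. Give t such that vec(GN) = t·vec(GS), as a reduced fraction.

t = 28/47

Set G = (0, 0), A = (1, 0), L = (0, 1), X = (4, -1); any affine frame gives the same invariant.
1. K is the centroid of triangle GXA ⇒ K = (5/3, -1/3)
2. D lies on line LK with LD:DK = -1:5 ⇒ D = (-5/12, 4/3)
3. Q is the midpoint of KD ⇒ Q = (5/8, 1/2)
4. S lies on line LQ with LS:SQ = 2:1 ⇒ S = (5/12, 2/3)
through A parallel to XD: direction (-53/12, 7/3); meets GS at N = (35/141, 56/141)
N = G + t·(S−G) with t = 28/47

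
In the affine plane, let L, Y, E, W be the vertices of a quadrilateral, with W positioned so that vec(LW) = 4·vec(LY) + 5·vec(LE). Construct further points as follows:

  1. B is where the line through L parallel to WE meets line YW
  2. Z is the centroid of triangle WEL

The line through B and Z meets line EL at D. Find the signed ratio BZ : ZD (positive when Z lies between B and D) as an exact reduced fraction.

BZ:ZD = 7/8

Set L = (0, 0), Y = (1, 0), E = (0, 1), W = (4, 5); any affine frame gives the same invariant.
1. B is where the line through L parallel to WE meets line YW ⇒ B = (5/2, 5/2)
2. Z is the centroid of triangle WEL ⇒ Z = (4/3, 2)
line BZ meets EL at D = (0, 10/7)
Z = B + t·(D−B) with t = 7/15, so BZ:ZD = 7/15:8/15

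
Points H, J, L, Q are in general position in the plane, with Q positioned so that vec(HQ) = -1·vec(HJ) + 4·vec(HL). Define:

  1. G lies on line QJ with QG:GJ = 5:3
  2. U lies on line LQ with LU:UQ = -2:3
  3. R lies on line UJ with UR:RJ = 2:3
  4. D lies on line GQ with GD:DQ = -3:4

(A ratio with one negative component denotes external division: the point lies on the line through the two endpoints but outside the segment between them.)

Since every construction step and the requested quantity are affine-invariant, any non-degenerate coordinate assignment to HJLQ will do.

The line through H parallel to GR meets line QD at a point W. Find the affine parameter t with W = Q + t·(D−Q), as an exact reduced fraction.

t = -1/10

Work in coordinates with H = (0, 0), J = (1, 0), L = (0, 1), Q = (-1, 4).
1. G lies on line QJ with QG:GJ = 5:3 ⇒ G = (1/4, 3/2)
2. U lies on line LQ with LU:UQ = -2:3 ⇒ U = (2, -5)
3. R lies on line UJ with UR:RJ = 2:3 ⇒ R = (8/5, -3)
4. D lies on line GQ with GD:DQ = -3:4 ⇒ D = (4, -6)
through H parallel to GR: direction (27/20, -9/2); meets QD at W = (-3/2, 5)
W = Q + t·(D−Q) with t = -1/10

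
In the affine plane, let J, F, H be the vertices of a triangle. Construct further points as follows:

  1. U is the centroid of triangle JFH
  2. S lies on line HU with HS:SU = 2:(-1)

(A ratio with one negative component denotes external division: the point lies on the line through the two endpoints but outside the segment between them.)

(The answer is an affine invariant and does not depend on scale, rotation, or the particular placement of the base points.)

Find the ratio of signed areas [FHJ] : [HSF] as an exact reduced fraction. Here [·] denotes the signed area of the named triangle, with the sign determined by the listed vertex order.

[FHJ]:[HSF] = 3/2

Choose coordinates J = (0, 0), F = (1, 0), H = (0, 1).
1. U is the centroid of triangle JFH ⇒ U = (1/3, 1/3)
2. S lies on line HU with HS:SU = 2:(-1) ⇒ S = (2/3, -1/3)
2·[FHJ] = 1, 2·[HSF] = 2/3
[FHJ]:[HSF] = 1:2/3 = 3/2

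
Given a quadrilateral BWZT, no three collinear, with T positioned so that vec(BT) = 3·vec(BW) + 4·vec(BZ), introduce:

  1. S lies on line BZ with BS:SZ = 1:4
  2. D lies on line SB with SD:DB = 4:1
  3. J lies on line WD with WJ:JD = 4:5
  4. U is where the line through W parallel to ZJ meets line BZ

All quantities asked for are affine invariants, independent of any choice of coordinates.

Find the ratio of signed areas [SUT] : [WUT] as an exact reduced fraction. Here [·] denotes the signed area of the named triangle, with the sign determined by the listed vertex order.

[SUT]:[WUT] = 98/157

Work in coordinates with B = (0, 0), W = (1, 0), Z = (0, 1), T = (3, 4).
1. S lies on line BZ with BS:SZ = 1:4 ⇒ S = (0, 1/5)
2. D lies on line SB with SD:DB = 4:1 ⇒ D = (0, 1/25)
3. J lies on line WD with WJ:JD = 4:5 ⇒ J = (5/9, 4/225)
4. U is where the line through W parallel to ZJ meets line BZ ⇒ U = (0, 221/125)
2·[SUT] = -588/125, 2·[WUT] = -942/125
[SUT]:[WUT] = -588/125:-942/125 = 98/157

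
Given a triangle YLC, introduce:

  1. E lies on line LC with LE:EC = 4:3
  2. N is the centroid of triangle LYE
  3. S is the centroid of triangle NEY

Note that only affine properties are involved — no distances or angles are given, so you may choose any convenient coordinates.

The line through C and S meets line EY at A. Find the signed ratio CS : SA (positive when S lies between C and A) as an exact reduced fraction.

CS:SA = -31/4

Work in coordinates with Y = (0, 0), L = (1, 0), C = (0, 1).
1. E lies on line LC with LE:EC = 4:3 ⇒ E = (3/7, 4/7)
2. N is the centroid of triangle LYE ⇒ N = (10/21, 4/21)
3. S is the centroid of triangle NEY ⇒ S = (19/63, 16/63)
line CS meets EY at A = (57/217, 76/217)
S = C + t·(A−C) with t = 31/27, so CS:SA = 31/27:-4/27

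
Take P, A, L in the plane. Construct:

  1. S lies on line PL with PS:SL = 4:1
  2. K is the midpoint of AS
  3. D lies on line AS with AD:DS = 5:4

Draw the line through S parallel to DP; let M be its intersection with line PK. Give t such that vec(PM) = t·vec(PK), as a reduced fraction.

t = -8

Set P = (0, 0), A = (1, 0), L = (0, 1); any affine frame gives the same invariant.
1. S lies on line PL with PS:SL = 4:1 ⇒ S = (0, 4/5)
2. K is the midpoint of AS ⇒ K = (1/2, 2/5)
3. D lies on line AS with AD:DS = 5:4 ⇒ D = (4/9, 4/9)
through S parallel to DP: direction (-4/9, -4/9); meets PK at M = (-4, -16/5)
M = P + t·(K−P) with t = -8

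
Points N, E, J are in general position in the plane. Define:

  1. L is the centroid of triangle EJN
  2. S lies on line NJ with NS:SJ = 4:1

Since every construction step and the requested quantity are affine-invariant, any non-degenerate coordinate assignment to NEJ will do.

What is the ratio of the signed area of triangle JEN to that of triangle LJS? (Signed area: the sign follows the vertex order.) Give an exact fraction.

Work in coordinates with N = (0, 0), E = (1, 0), J = (0, 1).
1. L is the centroid of triangle EJN ⇒ L = (1/3, 1/3)
2. S lies on line NJ with NS:SJ = 4:1 ⇒ S = (0, 4/5)
2·[JEN] = -1, 2·[LJS] = 1/15
[JEN]:[LJS] = -1:1/15 = -15

[JEN]:[LJS] = -15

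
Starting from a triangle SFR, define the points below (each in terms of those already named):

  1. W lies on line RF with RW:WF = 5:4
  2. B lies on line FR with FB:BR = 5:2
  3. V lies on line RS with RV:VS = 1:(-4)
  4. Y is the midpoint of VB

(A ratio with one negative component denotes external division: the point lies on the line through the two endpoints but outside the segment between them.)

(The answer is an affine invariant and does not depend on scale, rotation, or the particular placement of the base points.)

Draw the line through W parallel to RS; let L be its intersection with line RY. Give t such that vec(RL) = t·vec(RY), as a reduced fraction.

t = 35/9

Set S = (0, 0), F = (1, 0), R = (0, 1); any affine frame gives the same invariant.
1. W lies on line RF with RW:WF = 5:4 ⇒ W = (5/9, 4/9)
2. B lies on line FR with FB:BR = 5:2 ⇒ B = (2/7, 5/7)
3. V lies on line RS with RV:VS = 1:(-4) ⇒ V = (0, 4/3)
4. Y is the midpoint of VB ⇒ Y = (1/7, 43/42)
through W parallel to RS: direction (0, -1); meets RY at L = (5/9, 59/54)
L = R + t·(Y−R) with t = 35/9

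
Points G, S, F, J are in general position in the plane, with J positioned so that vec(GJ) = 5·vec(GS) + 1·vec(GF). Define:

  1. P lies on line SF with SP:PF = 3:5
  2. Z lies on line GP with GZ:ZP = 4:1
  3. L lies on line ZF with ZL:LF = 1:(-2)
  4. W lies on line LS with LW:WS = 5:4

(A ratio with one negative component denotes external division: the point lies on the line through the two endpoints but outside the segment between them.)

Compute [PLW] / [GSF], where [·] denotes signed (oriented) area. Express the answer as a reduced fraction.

Choose coordinates G = (0, 0), S = (1, 0), F = (0, 1), J = (5, 1).
1. P lies on line SF with SP:PF = 3:5 ⇒ P = (5/8, 3/8)
2. Z lies on line GP with GZ:ZP = 4:1 ⇒ Z = (1/2, 3/10)
3. L lies on line ZF with ZL:LF = 1:(-2) ⇒ L = (1, -2/5)
4. W lies on line LS with LW:WS = 5:4 ⇒ W = (1, -8/45)
2·[PLW] = 1/12, 2·[GSF] = 1
[PLW]:[GSF] = 1/12:1 = 1/12

[PLW]:[GSF] = 1/12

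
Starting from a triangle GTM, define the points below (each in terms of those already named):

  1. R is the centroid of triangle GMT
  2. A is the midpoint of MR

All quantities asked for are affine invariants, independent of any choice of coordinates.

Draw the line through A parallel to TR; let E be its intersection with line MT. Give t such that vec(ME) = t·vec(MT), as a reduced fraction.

Choose coordinates G = (0, 0), T = (1, 0), M = (0, 1).
1. R is the centroid of triangle GMT ⇒ R = (1/3, 1/3)
2. A is the midpoint of MR ⇒ A = (1/6, 2/3)
through A parallel to TR: direction (-2/3, 1/3); meets MT at E = (1/2, 1/2)
E = M + t·(T−M) with t = 1/2

t = 1/2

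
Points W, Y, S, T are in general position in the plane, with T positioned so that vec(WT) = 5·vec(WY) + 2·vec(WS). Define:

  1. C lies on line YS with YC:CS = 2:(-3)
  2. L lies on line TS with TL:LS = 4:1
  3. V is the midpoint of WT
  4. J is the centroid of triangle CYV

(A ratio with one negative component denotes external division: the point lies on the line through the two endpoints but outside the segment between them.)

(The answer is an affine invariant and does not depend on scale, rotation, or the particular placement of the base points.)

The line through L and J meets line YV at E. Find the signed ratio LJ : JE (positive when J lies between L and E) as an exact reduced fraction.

Work in coordinates with W = (0, 0), Y = (1, 0), S = (0, 1), T = (5, 2).
1. C lies on line YS with YC:CS = 2:(-3) ⇒ C = (3, -2)
2. L lies on line TS with TL:LS = 4:1 ⇒ L = (1, 6/5)
3. V is the midpoint of WT ⇒ V = (5/2, 1)
4. J is the centroid of triangle CYV ⇒ J = (13/6, -1/3)
line LJ meets YV at E = (167/104, 21/52)
J = L + t·(E−L) with t = 52/27, so LJ:JE = 52/27:-25/27

LJ:JE = -52/25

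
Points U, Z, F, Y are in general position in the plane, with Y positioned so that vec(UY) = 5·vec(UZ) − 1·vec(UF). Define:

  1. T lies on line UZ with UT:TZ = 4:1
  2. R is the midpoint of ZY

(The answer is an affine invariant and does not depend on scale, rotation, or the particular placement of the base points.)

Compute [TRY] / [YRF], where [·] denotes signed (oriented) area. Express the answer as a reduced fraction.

[TRY]:[YRF] = 1/15

Assign U = (0, 0), Z = (1, 0), F = (0, 1), Y = (5, -1) — the answer is frame-independent, so this choice is without loss of generality.
1. T lies on line UZ with UT:TZ = 4:1 ⇒ T = (4/5, 0)
2. R is the midpoint of ZY ⇒ R = (3, -1/2)
2·[TRY] = -1/10, 2·[YRF] = -3/2
[TRY]:[YRF] = -1/10:-3/2 = 1/15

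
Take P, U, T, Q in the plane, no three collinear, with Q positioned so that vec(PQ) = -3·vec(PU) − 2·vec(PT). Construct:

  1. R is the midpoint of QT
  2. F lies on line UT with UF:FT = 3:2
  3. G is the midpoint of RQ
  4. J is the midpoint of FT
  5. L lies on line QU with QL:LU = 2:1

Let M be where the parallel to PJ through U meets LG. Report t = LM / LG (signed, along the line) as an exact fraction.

Assign P = (0, 0), U = (1, 0), T = (0, 1), Q = (-3, -2) — the answer is frame-independent, so this choice is without loss of generality.
1. R is the midpoint of QT ⇒ R = (-3/2, -1/2)
2. F lies on line UT with UF:FT = 3:2 ⇒ F = (2/5, 3/5)
3. G is the midpoint of RQ ⇒ G = (-9/4, -5/4)
4. J is the midpoint of FT ⇒ J = (1/5, 4/5)
5. L lies on line QU with QL:LU = 2:1 ⇒ L = (-1/3, -2/3)
through U parallel to PJ: direction (1/5, 4/5); meets LG at M = (79/85, -24/85)
M = L + t·(G−L) with t = -56/85

t = -56/85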